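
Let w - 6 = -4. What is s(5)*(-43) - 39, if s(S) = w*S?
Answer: -469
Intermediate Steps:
w = 2 (w = 6 - 4 = 2)
s(S) = 2*S
s(5)*(-43) - 39 = (2*5)*(-43) - 39 = 10*(-43) - 39 = -430 - 39 = -469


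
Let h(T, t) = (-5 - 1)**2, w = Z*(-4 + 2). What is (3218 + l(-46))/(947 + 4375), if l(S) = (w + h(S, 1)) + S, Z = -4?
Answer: 536/887 ≈ 0.60428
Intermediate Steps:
w = 8 (w = -4*(-4 + 2) = -4*(-2) = 8)
h(T, t) = 36 (h(T, t) = (-6)**2 = 36)
l(S) = 44 + S (l(S) = (8 + 36) + S = 44 + S)
(3218 + l(-46))/(947 + 4375) = (3218 + (44 - 46))/(947 + 4375) = (3218 - 2)/5322 = 3216*(1/5322) = 536/887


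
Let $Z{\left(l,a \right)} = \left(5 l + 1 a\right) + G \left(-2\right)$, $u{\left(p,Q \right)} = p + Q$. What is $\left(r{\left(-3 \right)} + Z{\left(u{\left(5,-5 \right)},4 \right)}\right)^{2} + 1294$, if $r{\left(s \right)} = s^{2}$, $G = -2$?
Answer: $1583$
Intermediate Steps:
$u{\left(p,Q \right)} = Q + p$
$Z{\left(l,a \right)} = 4 + a + 5 l$ ($Z{\left(l,a \right)} = \left(5 l + 1 a\right) - -4 = \left(5 l + a\right) + 4 = \left(a + 5 l\right) + 4 = 4 + a + 5 l$)
$\left(r{\left(-3 \right)} + Z{\left(u{\left(5,-5 \right)},4 \right)}\right)^{2} + 1294 = \left(\left(-3\right)^{2} + \left(4 + 4 + 5 \left(-5 + 5\right)\right)\right)^{2} + 1294 = \left(9 + \left(4 + 4 + 5 \cdot 0\right)\right)^{2} + 1294 = \left(9 + \left(4 + 4 + 0\right)\right)^{2} + 1294 = \left(9 + 8\right)^{2} + 1294 = 17^{2} + 1294 = 289 + 1294 = 1583$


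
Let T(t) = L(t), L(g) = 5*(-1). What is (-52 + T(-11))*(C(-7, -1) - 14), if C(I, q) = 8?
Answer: 342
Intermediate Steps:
L(g) = -5
T(t) = -5
(-52 + T(-11))*(C(-7, -1) - 14) = (-52 - 5)*(8 - 14) = -57*(-6) = 342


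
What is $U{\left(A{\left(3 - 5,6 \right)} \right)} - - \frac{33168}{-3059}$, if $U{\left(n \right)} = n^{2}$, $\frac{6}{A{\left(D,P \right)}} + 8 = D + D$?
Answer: $- \frac{129613}{12236} \approx -10.593$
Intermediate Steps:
$A{\left(D,P \right)} = \frac{6}{-8 + 2 D}$ ($A{\left(D,P \right)} = \frac{6}{-8 + \left(D + D\right)} = \frac{6}{-8 + 2 D}$)
$U{\left(A{\left(3 - 5,6 \right)} \right)} - - \frac{33168}{-3059} = \left(\frac{3}{-4 + \left(3 - 5\right)}\right)^{2} - - \frac{33168}{-3059} = \left(\frac{3}{-4 + \left(3 - 5\right)}\right)^{2} - \left(-33168\right) \left(- \frac{1}{3059}\right) = \left(\frac{3}{-4 - 2}\right)^{2} - \frac{33168}{3059} = \left(\frac{3}{-6}\right)^{2} - \frac{33168}{3059} = \left(3 \left(- \frac{1}{6}\right)\right)^{2} - \frac{33168}{3059} = \left(- \frac{1}{2}\right)^{2} - \frac{33168}{3059} = \frac{1}{4} - \frac{33168}{3059} = - \frac{129613}{12236}$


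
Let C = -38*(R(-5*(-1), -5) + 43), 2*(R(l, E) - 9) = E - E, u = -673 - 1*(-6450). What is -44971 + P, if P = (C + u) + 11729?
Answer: -29441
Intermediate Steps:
u = 5777 (u = -673 + 6450 = 5777)
R(l, E) = 9 (R(l, E) = 9 + (E - E)/2 = 9 + (1/2)*0 = 9 + 0 = 9)
C = -1976 (C = -38*(9 + 43) = -38*52 = -1976)
P = 15530 (P = (-1976 + 5777) + 11729 = 3801 + 11729 = 15530)
-44971 + P = -44971 + 15530 = -29441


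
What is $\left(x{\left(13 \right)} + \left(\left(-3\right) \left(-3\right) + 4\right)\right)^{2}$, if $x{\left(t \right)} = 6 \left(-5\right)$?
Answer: $289$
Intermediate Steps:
$x{\left(t \right)} = -30$
$\left(x{\left(13 \right)} + \left(\left(-3\right) \left(-3\right) + 4\right)\right)^{2} = \left(-30 + \left(\left(-3\right) \left(-3\right) + 4\right)\right)^{2} = \left(-30 + \left(9 + 4\right)\right)^{2} = \left(-30 + 13\right)^{2} = \left(-17\right)^{2} = 289$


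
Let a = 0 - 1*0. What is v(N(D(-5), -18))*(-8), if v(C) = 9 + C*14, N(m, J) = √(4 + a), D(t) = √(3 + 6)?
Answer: -296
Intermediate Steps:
a = 0 (a = 0 + 0 = 0)
D(t) = 3 (D(t) = √9 = 3)
N(m, J) = 2 (N(m, J) = √(4 + 0) = √4 = 2)
v(C) = 9 + 14*C
v(N(D(-5), -18))*(-8) = (9 + 14*2)*(-8) = (9 + 28)*(-8) = 37*(-8) = -296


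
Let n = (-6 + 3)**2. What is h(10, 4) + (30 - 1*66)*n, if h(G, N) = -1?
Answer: -325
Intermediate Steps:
n = 9 (n = (-3)**2 = 9)
h(10, 4) + (30 - 1*66)*n = -1 + (30 - 1*66)*9 = -1 + (30 - 66)*9 = -1 - 36*9 = -1 - 324 = -325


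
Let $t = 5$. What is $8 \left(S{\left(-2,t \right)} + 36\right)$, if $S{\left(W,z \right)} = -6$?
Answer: $240$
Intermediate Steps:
$8 \left(S{\left(-2,t \right)} + 36\right) = 8 \left(-6 + 36\right) = 8 \cdot 30 = 240$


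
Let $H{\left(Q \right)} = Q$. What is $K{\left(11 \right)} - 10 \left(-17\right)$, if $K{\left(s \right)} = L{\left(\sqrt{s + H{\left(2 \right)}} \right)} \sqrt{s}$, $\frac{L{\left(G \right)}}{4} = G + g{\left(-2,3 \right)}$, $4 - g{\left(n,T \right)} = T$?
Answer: $170 + 4 \sqrt{11} + 4 \sqrt{143} \approx 231.1$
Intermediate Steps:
$g{\left(n,T \right)} = 4 - T$
$L{\left(G \right)} = 4 + 4 G$ ($L{\left(G \right)} = 4 \left(G + \left(4 - 3\right)\right) = 4 \left(G + 1\right) = 4 \left(1 + G\right) = 4 + 4 G$)
$K{\left(s \right)} = \sqrt{s} \left(4 + 4 \sqrt{2 + s}\right)$ ($K{\left(s \right)} = \left(4 + 4 \sqrt{s + 2}\right) \sqrt{s} = \left(4 + 4 \sqrt{2 + s}\right) \sqrt{s} = \sqrt{s} \left(4 + 4 \sqrt{2 + s}\right)$)
$K{\left(11 \right)} - 10 \left(-17\right) = 4 \sqrt{11} \left(1 + \sqrt{2 + 11}\right) - 10 \left(-17\right) = 4 \sqrt{11} \left(1 + \sqrt{13}\right) - -170 = 4 \sqrt{11} \left(1 + \sqrt{13}\right) + 170 = 170 + 4 \sqrt{11} \left(1 + \sqrt{13}\right)$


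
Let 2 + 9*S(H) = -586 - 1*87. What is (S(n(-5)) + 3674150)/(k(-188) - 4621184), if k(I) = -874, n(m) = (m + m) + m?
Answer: -3674075/4622058 ≈ -0.79490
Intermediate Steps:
n(m) = 3*m (n(m) = 2*m + m = 3*m)
S(H) = -75 (S(H) = -2/9 + (-586 - 1*87)/9 = -2/9 + (-586 - 87)/9 = -2/9 + (⅑)*(-673) = -2/9 - 673/9 = -75)
(S(n(-5)) + 3674150)/(k(-188) - 4621184) = (-75 + 3674150)/(-874 - 4621184) = 3674075/(-4622058) = 3674075*(-1/4622058) = -3674075/4622058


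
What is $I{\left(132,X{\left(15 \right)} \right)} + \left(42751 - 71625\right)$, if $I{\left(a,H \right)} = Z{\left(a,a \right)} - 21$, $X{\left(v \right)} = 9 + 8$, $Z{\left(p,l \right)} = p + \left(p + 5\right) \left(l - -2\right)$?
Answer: $-10405$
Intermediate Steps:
$Z{\left(p,l \right)} = p + \left(2 + l\right) \left(5 + p\right)$ ($Z{\left(p,l \right)} = p + \left(5 + p\right) \left(l + 2\right) = p + \left(5 + p\right) \left(2 + l\right) = p + \left(2 + l\right) \left(5 + p\right)$)
$X{\left(v \right)} = 17$
$I{\left(a,H \right)} = -11 + a^{2} + 8 a$ ($I{\left(a,H \right)} = \left(10 + 3 a + 5 a + a a\right) - 21 = \left(10 + 3 a + 5 a + a^{2}\right) - 21 = \left(10 + a^{2} + 8 a\right) - 21 = -11 + a^{2} + 8 a$)
$I{\left(132,X{\left(15 \right)} \right)} + \left(42751 - 71625\right) = \left(-11 + 132^{2} + 8 \cdot 132\right) + \left(42751 - 71625\right) = \left(-11 + 17424 + 1056\right) + \left(42751 - 71625\right) = 18469 - 28874 = -10405$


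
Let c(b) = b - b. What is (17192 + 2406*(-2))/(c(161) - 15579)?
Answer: -12380/15579 ≈ -0.79466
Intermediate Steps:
c(b) = 0
(17192 + 2406*(-2))/(c(161) - 15579) = (17192 + 2406*(-2))/(0 - 15579) = (17192 - 4812)/(-15579) = 12380*(-1/15579) = -12380/15579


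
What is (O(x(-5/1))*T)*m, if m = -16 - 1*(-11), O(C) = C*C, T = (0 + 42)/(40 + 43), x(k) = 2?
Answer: -840/83 ≈ -10.120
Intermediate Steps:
T = 42/83 ≈ 0.50602
O(C) = C**2
m = -5 (m = -16 + 11 = -5)
(O(x(-5/1))*T)*m = (2**2*(42/83))*(-5) = (4*(42/83))*(-5) = (168/83)*(-5) = -840/83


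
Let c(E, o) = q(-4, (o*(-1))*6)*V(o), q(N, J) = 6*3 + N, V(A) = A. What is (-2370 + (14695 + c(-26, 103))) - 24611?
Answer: -10844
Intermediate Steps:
q(N, J) = 18 + N
c(E, o) = 14*o (c(E, o) = (18 - 4)*o = 14*o)
(-2370 + (14695 + c(-26, 103))) - 24611 = (-2370 + (14695 + 14*103)) - 24611 = (-2370 + (14695 + 1442)) - 24611 = (-2370 + 16137) - 24611 = 13767 - 24611 = -10844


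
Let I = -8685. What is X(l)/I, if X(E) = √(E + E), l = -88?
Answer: -4*I*√11/8685 ≈ -0.0015275*I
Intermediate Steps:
X(E) = √2*√E (X(E) = √(2*E) = √2*√E)
X(l)/I = (√2*√(-88))/(-8685) = (√2*(2*I*√22))*(-1/8685) = (4*I*√11)*(-1/8685) = -4*I*√11/8685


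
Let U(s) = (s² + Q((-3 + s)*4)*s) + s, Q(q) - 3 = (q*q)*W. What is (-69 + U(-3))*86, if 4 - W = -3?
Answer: -1046448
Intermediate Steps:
W = 7 (W = 4 - 1*(-3) = 4 + 3 = 7)
Q(q) = 3 + 7*q² (Q(q) = 3 + (q*q)*7 = 3 + q²*7 = 3 + 7*q²)
U(s) = s + s² + s*(3 + 7*(-12 + 4*s)²) (U(s) = (s² + (3 + 7*((-3 + s)*4)²)*s) + s = (s² + (3 + 7*(-12 + 4*s)²)*s) + s = (s² + s*(3 + 7*(-12 + 4*s)²)) + s = s + s² + s*(3 + 7*(-12 + 4*s)²))
(-69 + U(-3))*86 = (-69 - 3*(4 - 3 + 112*(-3 - 3)²))*86 = (-69 - 3*(4 - 3 + 112*(-6)²))*86 = (-69 - 3*(4 - 3 + 112*36))*86 = (-69 - 3*(4 - 3 + 4032))*86 = (-69 - 3*4033)*86 = (-69 - 12099)*86 = -12168*86 = -1046448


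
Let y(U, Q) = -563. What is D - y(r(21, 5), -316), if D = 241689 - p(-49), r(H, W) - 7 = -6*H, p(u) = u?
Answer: 242301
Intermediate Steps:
r(H, W) = 7 - 6*H
D = 241738 (D = 241689 - 1*(-49) = 241689 + 49 = 241738)
D - y(r(21, 5), -316) = 241738 - 1*(-563) = 241738 + 563 = 242301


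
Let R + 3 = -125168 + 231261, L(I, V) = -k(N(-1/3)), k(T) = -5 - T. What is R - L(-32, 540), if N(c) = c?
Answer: 318256/3 ≈ 1.0609e+5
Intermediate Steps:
L(I, V) = 14/3 (L(I, V) = -(-5 - (-1)/3) = -(-5 - 1*(-⅓)) = -(-5 + ⅓) = -1*(-14/3) = 14/3)
R = 106090 (R = -3 + (-125168 + 231261) = -3 + 106093 = 106090)
R - L(-32, 540) = 106090 - 1*14/3 = 106090 - 14/3 = 318256/3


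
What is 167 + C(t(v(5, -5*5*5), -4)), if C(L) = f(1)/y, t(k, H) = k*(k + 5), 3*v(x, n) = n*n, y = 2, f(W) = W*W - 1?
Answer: 167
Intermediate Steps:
f(W) = -1 + W**2 (f(W) = W**2 - 1 = -1 + W**2)
v(x, n) = n**2/3 (v(x, n) = (n*n)/3 = n**2/3)
t(k, H) = k*(5 + k)
C(L) = 0 (C(L) = (-1 + 1**2)/2 = (-1 + 1)*(1/2) = 0*(1/2) = 0)
167 + C(t(v(5, -5*5*5), -4)) = 167 + 0 = 167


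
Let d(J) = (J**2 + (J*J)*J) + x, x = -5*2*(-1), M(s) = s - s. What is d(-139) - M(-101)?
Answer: -2666288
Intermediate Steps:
M(s) = 0
x = 10 (x = -10*(-1) = 10)
d(J) = 10 + J**2 + J**3 (d(J) = (J**2 + (J*J)*J) + 10 = (J**2 + J**2*J) + 10 = (J**2 + J**3) + 10 = 10 + J**2 + J**3)
d(-139) - M(-101) = (10 + (-139)**2 + (-139)**3) - 1*0 = (10 + 19321 - 2685619) + 0 = -2666288 + 0 = -2666288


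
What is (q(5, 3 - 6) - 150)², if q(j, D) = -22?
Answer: 29584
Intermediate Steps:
(q(5, 3 - 6) - 150)² = (-22 - 150)² = (-172)² = 29584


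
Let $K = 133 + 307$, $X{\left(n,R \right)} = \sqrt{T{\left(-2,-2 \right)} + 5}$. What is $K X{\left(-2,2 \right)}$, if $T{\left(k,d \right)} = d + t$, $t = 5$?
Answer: $880 \sqrt{2} \approx 1244.5$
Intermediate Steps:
$T{\left(k,d \right)} = 5 + d$ ($T{\left(k,d \right)} = d + 5 = 5 + d$)
$X{\left(n,R \right)} = 2 \sqrt{2}$ ($X{\left(n,R \right)} = \sqrt{\left(5 - 2\right) + 5} = \sqrt{3 + 5} = \sqrt{8} = 2 \sqrt{2}$)
$K = 440$
$K X{\left(-2,2 \right)} = 440 \cdot 2 \sqrt{2} = 880 \sqrt{2}$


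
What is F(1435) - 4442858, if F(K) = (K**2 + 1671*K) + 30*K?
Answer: 57302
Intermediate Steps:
F(K) = K**2 + 1701*K
F(1435) - 4442858 = 1435*(1701 + 1435) - 4442858 = 1435*3136 - 4442858 = 4500160 - 4442858 = 57302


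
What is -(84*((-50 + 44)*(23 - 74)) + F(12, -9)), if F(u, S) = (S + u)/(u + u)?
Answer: -205633/8 ≈ -25704.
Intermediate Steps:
F(u, S) = (S + u)/(2*u) (F(u, S) = (S + u)/((2*u)) = (S + u)*(1/(2*u)) = (S + u)/(2*u))
-(84*((-50 + 44)*(23 - 74)) + F(12, -9)) = -(84*((-50 + 44)*(23 - 74)) + (½)*(-9 + 12)/12) = -(84*(-6*(-51)) + (½)*(1/12)*3) = -(84*306 + ⅛) = -(25704 + ⅛) = -1*205633/8 = -205633/8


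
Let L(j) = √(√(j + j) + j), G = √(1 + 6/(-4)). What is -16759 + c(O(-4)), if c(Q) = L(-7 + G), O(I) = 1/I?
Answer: -16759 + √(-28 + 4*√(-14 + I*√2) + 2*I*√2)/2 ≈ -16758.0 + 2.734*I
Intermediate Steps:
G = I*√2/2 (G = √(1 + 6*(-¼)) = √(1 - 3/2) = √(-½) = I*√2/2 ≈ 0.70711*I)
L(j) = √(j + √2*√j) (L(j) = √(√(2*j) + j) = √(√2*√j + j) = √(j + √2*√j))
c(Q) = √(-7 + √2*√(-7 + I*√2/2) + I*√2/2) (c(Q) = √((-7 + I*√2/2) + √2*√(-7 + I*√2/2)) = √(-7 + √2*√(-7 + I*√2/2) + I*√2/2))
-16759 + c(O(-4)) = -16759 + √(-28 + 4*√(-14 + I*√2) + 2*I*√2)/2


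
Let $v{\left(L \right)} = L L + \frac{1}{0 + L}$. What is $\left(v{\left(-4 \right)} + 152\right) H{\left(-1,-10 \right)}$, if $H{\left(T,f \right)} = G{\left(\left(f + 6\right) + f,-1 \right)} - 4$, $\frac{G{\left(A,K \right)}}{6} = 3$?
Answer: $\frac{4697}{2} \approx 2348.5$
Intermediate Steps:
$G{\left(A,K \right)} = 18$ ($G{\left(A,K \right)} = 6 \cdot 3 = 18$)
$H{\left(T,f \right)} = 14$ ($H{\left(T,f \right)} = 18 - 4 = 14$)
$v{\left(L \right)} = \frac{1}{L} + L^{2}$ ($v{\left(L \right)} = L^{2} + \frac{1}{L} = \frac{1}{L} + L^{2}$)
$\left(v{\left(-4 \right)} + 152\right) H{\left(-1,-10 \right)} = \left(\frac{1 + \left(-4\right)^{3}}{-4} + 152\right) 14 = \left(- \frac{1 - 64}{4} + 152\right) 14 = \left(\left(- \frac{1}{4}\right) \left(-63\right) + 152\right) 14 = \left(\frac{63}{4} + 152\right) 14 = \frac{671}{4} \cdot 14 = \frac{4697}{2}$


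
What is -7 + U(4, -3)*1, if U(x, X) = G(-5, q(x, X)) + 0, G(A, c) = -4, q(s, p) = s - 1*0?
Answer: -11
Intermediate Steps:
q(s, p) = s (q(s, p) = s + 0 = s)
U(x, X) = -4 (U(x, X) = -4 + 0 = -4)
-7 + U(4, -3)*1 = -7 - 4*1 = -7 - 4 = -11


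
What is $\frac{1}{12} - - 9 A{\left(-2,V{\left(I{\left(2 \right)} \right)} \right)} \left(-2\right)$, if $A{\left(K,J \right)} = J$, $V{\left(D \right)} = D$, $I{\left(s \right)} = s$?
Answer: $- \frac{431}{12} \approx -35.917$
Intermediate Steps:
$\frac{1}{12} - - 9 A{\left(-2,V{\left(I{\left(2 \right)} \right)} \right)} \left(-2\right) = \frac{1}{12} - \left(-9\right) 2 \left(-2\right) = \frac{1}{12} - \left(-18\right) \left(-2\right) = \frac{1}{12} - 36 = - \frac{431}{12}$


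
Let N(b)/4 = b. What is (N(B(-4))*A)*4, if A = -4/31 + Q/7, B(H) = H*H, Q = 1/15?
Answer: -99584/3255 ≈ -30.594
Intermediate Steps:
Q = 1/15 ≈ 0.066667
B(H) = H²
N(b) = 4*b
A = -389/3255 (A = -4/31 + (1/15)/7 = -4*1/31 + (1/15)*(⅐) = -4/31 + 1/105 = -389/3255 ≈ -0.11951)
(N(B(-4))*A)*4 = ((4*(-4)²)*(-389/3255))*4 = ((4*16)*(-389/3255))*4 = (64*(-389/3255))*4 = -24896/3255*4 = -99584/3255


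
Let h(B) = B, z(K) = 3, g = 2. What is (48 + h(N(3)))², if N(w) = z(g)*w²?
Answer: 5625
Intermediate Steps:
N(w) = 3*w²
(48 + h(N(3)))² = (48 + 3*3²)² = (48 + 3*9)² = (48 + 27)² = 75² = 5625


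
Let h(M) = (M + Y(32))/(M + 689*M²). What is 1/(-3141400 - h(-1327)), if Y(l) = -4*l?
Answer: -1213278754/3811393877814145 ≈ -3.1833e-7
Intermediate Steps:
h(M) = (-128 + M)/(M + 689*M²) (h(M) = (M - 4*32)/(M + 689*M²) = (M - 128)/(M + 689*M²) = (-128 + M)/(M + 689*M²))
1/(-3141400 - h(-1327)) = 1/(-3141400 - (-128 - 1327)/((-1327)*(1 + 689*(-1327)))) = 1/(-3141400 - (-1)*(-1455)/(1327*(1 - 914303))) = 1/(-3141400 - (-1)*(-1455)/(1327*(-914302))) = 1/(-3141400 - (-1)*(-1)*(-1455)/(1327*914302)) = 1/(-3141400 - 1*(-1455/1213278754)) = 1/(-3141400 + 1455/1213278754) = 1/(-3811393877814145/1213278754) = -1213278754/3811393877814145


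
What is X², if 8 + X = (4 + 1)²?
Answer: 289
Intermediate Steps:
X = 17 (X = -8 + (4 + 1)² = -8 + 5² = -8 + 25 = 17)
X² = 17² = 289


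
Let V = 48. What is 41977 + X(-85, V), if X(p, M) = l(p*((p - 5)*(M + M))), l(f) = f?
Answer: 776377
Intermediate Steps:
X(p, M) = 2*M*p*(-5 + p) (X(p, M) = p*((p - 5)*(M + M)) = p*((-5 + p)*(2*M)) = p*(2*M*(-5 + p)) = 2*M*p*(-5 + p))
41977 + X(-85, V) = 41977 + 2*48*(-85)*(-5 - 85) = 41977 + 2*48*(-85)*(-90) = 41977 + 734400 = 776377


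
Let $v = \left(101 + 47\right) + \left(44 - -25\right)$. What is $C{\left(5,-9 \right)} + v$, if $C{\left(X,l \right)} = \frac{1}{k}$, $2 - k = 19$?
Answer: $\frac{3688}{17} \approx 216.94$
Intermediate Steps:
$k = -17$ ($k = 2 - 19 = -17$)
$C{\left(X,l \right)} = - \frac{1}{17}$ ($C{\left(X,l \right)} = \frac{1}{-17} = - \frac{1}{17}$)
$v = 217$ ($v = 148 + \left(44 + 25\right) = 148 + 69 = 217$)
$C{\left(5,-9 \right)} + v = - \frac{1}{17} + 217 = \frac{3688}{17}$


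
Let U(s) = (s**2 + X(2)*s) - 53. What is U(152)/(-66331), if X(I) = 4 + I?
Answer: -23963/66331 ≈ -0.36126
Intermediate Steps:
U(s) = -53 + s**2 + 6*s (U(s) = (s**2 + (4 + 2)*s) - 53 = (s**2 + 6*s) - 53 = -53 + s**2 + 6*s)
U(152)/(-66331) = (-53 + 152**2 + 6*152)/(-66331) = (-53 + 23104 + 912)*(-1/66331) = 23963*(-1/66331) = -23963/66331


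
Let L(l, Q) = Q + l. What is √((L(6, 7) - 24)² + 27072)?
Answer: √27193 ≈ 164.90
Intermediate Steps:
√((L(6, 7) - 24)² + 27072) = √(((7 + 6) - 24)² + 27072) = √((13 - 24)² + 27072) = √((-11)² + 27072) = √(121 + 27072) = √27193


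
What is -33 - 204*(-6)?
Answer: 1191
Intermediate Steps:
-33 - 204*(-6) = -33 - 34*(-36) = -33 + 1224 = 1191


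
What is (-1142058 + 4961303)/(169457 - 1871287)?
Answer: -763849/340366 ≈ -2.2442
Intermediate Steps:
(-1142058 + 4961303)/(169457 - 1871287) = 3819245/(-1701830) = 3819245*(-1/1701830) = -763849/340366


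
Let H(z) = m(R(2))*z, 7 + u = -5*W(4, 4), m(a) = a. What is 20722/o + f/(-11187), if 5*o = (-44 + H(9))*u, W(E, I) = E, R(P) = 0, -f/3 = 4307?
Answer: 5931491/67122 ≈ 88.369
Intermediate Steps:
f = -12921 (f = -3*4307 = -12921)
u = -27 (u = -7 - 5*4 = -7 - 20 = -27)
H(z) = 0 (H(z) = 0*z = 0)
o = 1188/5 (o = ((-44 + 0)*(-27))/5 = (-44*(-27))/5 = (⅕)*1188 = 1188/5 ≈ 237.60)
20722/o + f/(-11187) = 20722/(1188/5) - 12921/(-11187) = 20722*(5/1188) - 12921*(-1/11187) = 51805/594 + 4307/3729 = 5931491/67122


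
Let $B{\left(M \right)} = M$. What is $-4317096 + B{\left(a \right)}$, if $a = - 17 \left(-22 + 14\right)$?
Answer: $-4316960$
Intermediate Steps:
$a = 136$ ($a = \left(-17\right) \left(-8\right) = 136$)
$-4317096 + B{\left(a \right)} = -4317096 + 136 = -4316960$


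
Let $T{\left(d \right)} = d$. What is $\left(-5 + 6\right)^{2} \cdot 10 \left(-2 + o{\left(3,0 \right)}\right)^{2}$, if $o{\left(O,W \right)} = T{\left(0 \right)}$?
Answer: $40$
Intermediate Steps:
$o{\left(O,W \right)} = 0$
$\left(-5 + 6\right)^{2} \cdot 10 \left(-2 + o{\left(3,0 \right)}\right)^{2} = \left(-5 + 6\right)^{2} \cdot 10 \left(-2 + 0\right)^{2} = 1^{2} \cdot 10 \left(-2\right)^{2} = 1 \cdot 10 \cdot 4 = 10 \cdot 4 = 40$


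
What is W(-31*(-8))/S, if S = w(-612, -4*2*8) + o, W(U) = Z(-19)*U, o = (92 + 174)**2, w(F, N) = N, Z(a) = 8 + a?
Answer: -682/17673 ≈ -0.038590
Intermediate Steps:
o = 70756 (o = 266**2 = 70756)
W(U) = -11*U (W(U) = (8 - 19)*U = -11*U)
S = 70692 (S = -4*2*8 + 70756 = -8*8 + 70756 = -64 + 70756 = 70692)
W(-31*(-8))/S = -(-341)*(-8)/70692 = -11*248*(1/70692) = -2728*1/70692 = -682/17673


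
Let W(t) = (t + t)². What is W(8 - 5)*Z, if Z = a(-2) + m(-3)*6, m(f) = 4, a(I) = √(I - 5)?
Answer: 864 + 36*I*√7 ≈ 864.0 + 95.247*I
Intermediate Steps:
a(I) = √(-5 + I)
Z = 24 + I*√7 (Z = √(-5 - 2) + 4*6 = √(-7) + 24 = I*√7 + 24 = 24 + I*√7 ≈ 24.0 + 2.6458*I)
W(t) = 4*t² (W(t) = (2*t)² = 4*t²)
W(8 - 5)*Z = (4*(8 - 5)²)*(24 + I*√7) = (4*3²)*(24 + I*√7) = (4*9)*(24 + I*√7) = 36*(24 + I*√7) = 864 + 36*I*√7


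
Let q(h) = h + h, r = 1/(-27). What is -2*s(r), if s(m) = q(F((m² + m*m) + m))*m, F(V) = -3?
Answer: -4/9 ≈ -0.44444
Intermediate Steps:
r = -1/27 ≈ -0.037037
q(h) = 2*h
s(m) = -6*m (s(m) = (2*(-3))*m = -6*m)
-2*s(r) = -(-12)*(-1)/27 = -2*2/9 = -4/9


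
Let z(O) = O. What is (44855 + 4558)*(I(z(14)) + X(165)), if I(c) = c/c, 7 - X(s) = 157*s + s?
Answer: -1287801606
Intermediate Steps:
X(s) = 7 - 158*s (X(s) = 7 - (157*s + s) = 7 - 158*s)
I(c) = 1
(44855 + 4558)*(I(z(14)) + X(165)) = (44855 + 4558)*(1 + (7 - 158*165)) = 49413*(1 + (7 - 26070)) = 49413*(1 - 26063) = 49413*(-26062) = -1287801606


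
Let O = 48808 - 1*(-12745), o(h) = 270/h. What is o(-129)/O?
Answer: -90/2646779 ≈ -3.4004e-5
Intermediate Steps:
O = 61553 (O = 48808 + 12745 = 61553)
o(-129)/O = (270/(-129))/61553 = (270*(-1/129))*(1/61553) = -90/43*1/61553 = -90/2646779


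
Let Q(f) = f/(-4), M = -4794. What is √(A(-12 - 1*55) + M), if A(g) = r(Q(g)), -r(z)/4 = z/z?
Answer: I*√4798 ≈ 69.268*I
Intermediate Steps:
Q(f) = -f/4 (Q(f) = f*(-¼) = -f/4)
r(z) = -4 (r(z) = -4*z/z = -4*1 = -4)
A(g) = -4
√(A(-12 - 1*55) + M) = √(-4 - 4794) = √(-4798) = I*√4798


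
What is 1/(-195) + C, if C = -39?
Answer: -7606/195 ≈ -39.005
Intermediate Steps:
1/(-195) + C = 1/(-195) - 39 = -1/195 - 39 = -7606/195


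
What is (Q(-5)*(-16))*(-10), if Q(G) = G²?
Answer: 4000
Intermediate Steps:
(Q(-5)*(-16))*(-10) = ((-5)²*(-16))*(-10) = (25*(-16))*(-10) = -400*(-10) = 4000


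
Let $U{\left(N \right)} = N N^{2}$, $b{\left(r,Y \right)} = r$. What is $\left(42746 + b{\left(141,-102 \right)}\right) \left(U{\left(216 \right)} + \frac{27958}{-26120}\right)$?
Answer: $\frac{5644559457959747}{13060} \approx 4.322 \cdot 10^{11}$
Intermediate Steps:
$U{\left(N \right)} = N^{3}$
$\left(42746 + b{\left(141,-102 \right)}\right) \left(U{\left(216 \right)} + \frac{27958}{-26120}\right) = \left(42746 + 141\right) \left(216^{3} + \frac{27958}{-26120}\right) = 42887 \left(10077696 + 27958 \left(- \frac{1}{26120}\right)\right) = 42887 \left(10077696 - \frac{13979}{13060}\right) = 42887 \cdot \frac{131614695781}{13060} = \frac{5644559457959747}{13060}$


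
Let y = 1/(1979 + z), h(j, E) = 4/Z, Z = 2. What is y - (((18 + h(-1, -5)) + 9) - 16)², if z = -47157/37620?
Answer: -381031499/2254631 ≈ -169.00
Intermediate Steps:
h(j, E) = 2 (h(j, E) = 4/2 = 4*(½) = 2)
z = -1429/1140 (z = -47157*1/37620 = -1429/1140 ≈ -1.2535)
y = 1140/2254631 (y = 1/(1979 - 1429/1140) = 1/(2254631/1140) = 1140/2254631 ≈ 0.00050563)
y - (((18 + h(-1, -5)) + 9) - 16)² = 1140/2254631 - (((18 + 2) + 9) - 16)² = 1140/2254631 - ((20 + 9) - 16)² = 1140/2254631 - (29 - 16)² = 1140/2254631 - 1*13² = 1140/2254631 - 1*169 = 1140/2254631 - 169 = -381031499/2254631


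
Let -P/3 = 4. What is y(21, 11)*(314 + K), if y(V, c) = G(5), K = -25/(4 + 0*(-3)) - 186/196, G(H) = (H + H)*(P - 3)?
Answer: -4509975/98 ≈ -46020.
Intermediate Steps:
P = -12 (P = -3*4 = -12)
G(H) = -30*H (G(H) = (H + H)*(-12 - 3) = (2*H)*(-15) = -30*H)
K = -1411/196 (K = -25/(4 + 0) - 186*1/196 = -25/4 - 93/98 = -1411/196 ≈ -7.1990)
y(V, c) = -150 (y(V, c) = -30*5 = -150)
y(21, 11)*(314 + K) = -150*(314 - 1411/196) = -150*60133/196 = -4509975/98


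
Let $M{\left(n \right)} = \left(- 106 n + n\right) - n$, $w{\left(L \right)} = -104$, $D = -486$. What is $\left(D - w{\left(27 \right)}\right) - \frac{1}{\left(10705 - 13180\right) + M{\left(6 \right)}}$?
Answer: $- \frac{1188401}{3111} \approx -382.0$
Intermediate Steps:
$M{\left(n \right)} = - 106 n$ ($M{\left(n \right)} = - 105 n - n = - 106 n$)
$\left(D - w{\left(27 \right)}\right) - \frac{1}{\left(10705 - 13180\right) + M{\left(6 \right)}} = \left(-486 - -104\right) - \frac{1}{\left(10705 - 13180\right) - 636} = \left(-486 + 104\right) - \frac{1}{-2475 - 636} = -382 - \frac{1}{-3111} = -382 - - \frac{1}{3111} = -382 + \frac{1}{3111} = - \frac{1188401}{3111}$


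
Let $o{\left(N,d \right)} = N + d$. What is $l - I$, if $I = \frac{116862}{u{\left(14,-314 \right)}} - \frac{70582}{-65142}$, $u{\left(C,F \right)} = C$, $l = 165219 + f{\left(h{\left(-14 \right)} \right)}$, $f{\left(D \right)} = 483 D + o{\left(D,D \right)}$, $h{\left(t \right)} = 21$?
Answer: $\frac{777309850}{4653} \approx 1.6706 \cdot 10^{5}$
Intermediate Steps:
$f{\left(D \right)} = 485 D$ ($f{\left(D \right)} = 483 D + \left(D + D\right) = 483 D + 2 D = 485 D$)
$l = 175404$ ($l = 165219 + 485 \cdot 21 = 165219 + 10185 = 175404$)
$I = \frac{38844962}{4653}$ ($I = \frac{116862}{14} - \frac{70582}{-65142} = 116862 \cdot \frac{1}{14} - - \frac{35291}{32571} = \frac{58431}{7} + \frac{35291}{32571} = \frac{38844962}{4653} \approx 8348.4$)
$l - I = 175404 - \frac{38844962}{4653} = \frac{777309850}{4653}$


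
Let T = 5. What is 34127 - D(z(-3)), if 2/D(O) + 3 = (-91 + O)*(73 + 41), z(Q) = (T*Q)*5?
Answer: 645921731/18927 ≈ 34127.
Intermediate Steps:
z(Q) = 25*Q (z(Q) = (5*Q)*5 = 25*Q)
D(O) = 2/(-10377 + 114*O) (D(O) = 2/(-3 + (-91 + O)*(73 + 41)) = 2/(-3 + (-91 + O)*114) = 2/(-3 + (-10374 + 114*O)) = 2/(-10377 + 114*O))
34127 - D(z(-3)) = 34127 - 2/(3*(-3459 + 38*(25*(-3)))) = 34127 - 2/(3*(-3459 + 38*(-75))) = 34127 - 2/(3*(-3459 - 2850)) = 34127 - 2/(3*(-6309)) = 34127 - 2*(-1)/(3*6309) = 34127 - 1*(-2/18927) = 34127 + 2/18927 = 645921731/18927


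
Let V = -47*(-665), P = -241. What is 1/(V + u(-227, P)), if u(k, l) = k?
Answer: 1/31028 ≈ 3.2229e-5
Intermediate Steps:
V = 31255
1/(V + u(-227, P)) = 1/(31255 - 227) = 1/31028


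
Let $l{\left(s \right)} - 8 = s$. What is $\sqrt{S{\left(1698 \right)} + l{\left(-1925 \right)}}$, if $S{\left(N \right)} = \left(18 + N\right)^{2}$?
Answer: $3 \sqrt{326971} \approx 1715.4$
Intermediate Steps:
$l{\left(s \right)} = 8 + s$
$\sqrt{S{\left(1698 \right)} + l{\left(-1925 \right)}} = \sqrt{\left(18 + 1698\right)^{2} + \left(8 - 1925\right)} = \sqrt{1716^{2} - 1917} = \sqrt{2944656 - 1917} = \sqrt{2942739} = 3 \sqrt{326971}$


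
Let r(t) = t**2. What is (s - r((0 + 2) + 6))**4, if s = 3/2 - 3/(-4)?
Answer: 3722098081/256 ≈ 1.4539e+7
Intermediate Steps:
s = 9/4 (s = 3*(1/2) - 3*(-1/4) = 3/2 + 3/4 = 9/4 ≈ 2.2500)
(s - r((0 + 2) + 6))**4 = (9/4 - ((0 + 2) + 6)**2)**4 = (9/4 - (2 + 6)**2)**4 = (9/4 - 1*8**2)**4 = (9/4 - 1*64)**4 = (9/4 - 64)**4 = (-247/4)**4 = 3722098081/256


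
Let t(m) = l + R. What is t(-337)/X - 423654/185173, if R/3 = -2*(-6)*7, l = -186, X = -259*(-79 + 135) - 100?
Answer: -1033210739/450711082 ≈ -2.2924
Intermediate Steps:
X = -14604 (X = -259*56 - 100 = -14504 - 100 = -14604)
R = 252 (R = 3*(-2*(-6)*7) = 3*(12*7) = 3*84 = 252)
t(m) = 66 (t(m) = -186 + 252 = 66)
t(-337)/X - 423654/185173 = 66/(-14604) - 423654/185173 = 66*(-1/14604) - 423654*1/185173 = -11/2434 - 423654/185173 = -1033210739/450711082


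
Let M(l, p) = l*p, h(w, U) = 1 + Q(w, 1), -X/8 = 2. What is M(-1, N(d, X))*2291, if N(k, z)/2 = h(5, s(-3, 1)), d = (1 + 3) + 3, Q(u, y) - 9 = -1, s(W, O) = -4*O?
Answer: -41238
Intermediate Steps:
X = -16 (X = -8*2 = -16)
Q(u, y) = 8 (Q(u, y) = 9 - 1 = 8)
h(w, U) = 9 (h(w, U) = 1 + 8 = 9)
d = 7 (d = 4 + 3 = 7)
N(k, z) = 18 (N(k, z) = 2*9 = 18)
M(-1, N(d, X))*2291 = -1*18*2291 = -18*2291 = -41238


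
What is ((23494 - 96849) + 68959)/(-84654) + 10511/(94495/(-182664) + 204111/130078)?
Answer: 229806741028444966/22996453338603 ≈ 9993.1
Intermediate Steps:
((23494 - 96849) + 68959)/(-84654) + 10511/(94495/(-182664) + 204111/130078) = (-73355 + 68959)*(-1/84654) + 10511/(94495*(-1/182664) + 204111*(1/130078)) = -4396*(-1/84654) + 10511/(-94495/182664 + 204111/130078) = 2198/42327 + 10511/(12496005547/11880283896) = 2198/42327 + 10511*(11880283896/12496005547) = 2198/42327 + 5429289740472/543304589 = 229806741028444966/22996453338603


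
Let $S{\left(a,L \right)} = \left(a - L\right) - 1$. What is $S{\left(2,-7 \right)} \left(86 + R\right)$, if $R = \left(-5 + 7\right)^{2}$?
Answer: $720$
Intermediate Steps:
$S{\left(a,L \right)} = -1 + a - L$ ($S{\left(a,L \right)} = \left(a - L\right) - 1 = -1 + a - L$)
$R = 4$ ($R = 2^{2} = 4$)
$S{\left(2,-7 \right)} \left(86 + R\right) = \left(-1 + 2 - -7\right) \left(86 + 4\right) = \left(-1 + 2 + 7\right) 90 = 8 \cdot 90 = 720$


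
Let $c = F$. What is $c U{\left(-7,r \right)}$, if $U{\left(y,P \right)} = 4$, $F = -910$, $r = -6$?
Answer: $-3640$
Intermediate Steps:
$c = -910$
$c U{\left(-7,r \right)} = \left(-910\right) 4 = -3640$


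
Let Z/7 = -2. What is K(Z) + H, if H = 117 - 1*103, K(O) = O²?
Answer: 210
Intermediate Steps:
Z = -14 (Z = 7*(-2) = -14)
H = 14 (H = 117 - 103 = 14)
K(Z) + H = (-14)² + 14 = 196 + 14 = 210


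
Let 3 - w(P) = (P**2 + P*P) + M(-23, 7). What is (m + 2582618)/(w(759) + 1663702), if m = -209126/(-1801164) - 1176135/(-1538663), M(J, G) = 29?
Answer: 3578714843091995027/708800960945285124 ≈ 5.0490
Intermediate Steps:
w(P) = -26 - 2*P**2 (w(P) = 3 - ((P**2 + P*P) + 29) = 3 - ((P**2 + P**2) + 29) = 3 - (2*P**2 + 29) = 3 - (29 + 2*P**2) = 3 + (-29 - 2*P**2) = -26 - 2*P**2)
m = 1220093229839/1385692201866 (m = -209126*(-1/1801164) - 1176135*(-1/1538663) = 104563/900582 + 1176135/1538663 = 1220093229839/1385692201866 ≈ 0.88049)
(m + 2582618)/(w(759) + 1663702) = (1220093229839/1385692201866 + 2582618)/((-26 - 2*759**2) + 1663702) = 3578714843091995027/(1385692201866*((-26 - 2*576081) + 1663702)) = 3578714843091995027/(1385692201866*((-26 - 1152162) + 1663702)) = 3578714843091995027/(1385692201866*(-1152188 + 1663702)) = (3578714843091995027/1385692201866)/511514 = (3578714843091995027/1385692201866)*(1/511514) = 3578714843091995027/708800960945285124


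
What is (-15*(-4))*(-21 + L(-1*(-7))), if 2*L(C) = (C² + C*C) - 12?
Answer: 1320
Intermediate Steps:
L(C) = -6 + C² (L(C) = ((C² + C*C) - 12)/2 = ((C² + C²) - 12)/2 = (2*C² - 12)/2 = (-12 + 2*C²)/2 = -6 + C²)
(-15*(-4))*(-21 + L(-1*(-7))) = (-15*(-4))*(-21 + (-6 + (-1*(-7))²)) = 60*(-21 + (-6 + 7²)) = 60*(-21 + (-6 + 49)) = 60*(-21 + 43) = 60*22 = 1320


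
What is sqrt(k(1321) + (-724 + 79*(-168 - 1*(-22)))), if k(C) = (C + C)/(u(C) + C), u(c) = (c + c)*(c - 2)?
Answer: 2*I*sqrt(21342160385)/2639 ≈ 110.72*I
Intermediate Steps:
u(c) = 2*c*(-2 + c) (u(c) = (2*c)*(-2 + c) = 2*c*(-2 + c))
k(C) = 2*C/(C + 2*C*(-2 + C)) (k(C) = (C + C)/(2*C*(-2 + C) + C) = (2*C)/(C + 2*C*(-2 + C)) = 2*C/(C + 2*C*(-2 + C)))
sqrt(k(1321) + (-724 + 79*(-168 - 1*(-22)))) = sqrt(2/(-3 + 2*1321) + (-724 + 79*(-168 - 1*(-22)))) = sqrt(2/(-3 + 2642) + (-724 + 79*(-168 + 22))) = sqrt(2/2639 + (-724 + 79*(-146))) = sqrt(2*(1/2639) + (-724 - 11534)) = sqrt(2/2639 - 12258) = sqrt(-32348860/2639) = 2*I*sqrt(21342160385)/2639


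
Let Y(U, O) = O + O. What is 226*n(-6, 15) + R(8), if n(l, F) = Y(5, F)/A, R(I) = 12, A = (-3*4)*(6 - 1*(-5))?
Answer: -433/11 ≈ -39.364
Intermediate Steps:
Y(U, O) = 2*O
A = -132 (A = -12*(6 + 5) = -12*11 = -132)
n(l, F) = -F/66 (n(l, F) = (2*F)/(-132) = (2*F)*(-1/132) = -F/66)
226*n(-6, 15) + R(8) = 226*(-1/66*15) + 12 = 226*(-5/22) + 12 = -565/11 + 12 = -433/11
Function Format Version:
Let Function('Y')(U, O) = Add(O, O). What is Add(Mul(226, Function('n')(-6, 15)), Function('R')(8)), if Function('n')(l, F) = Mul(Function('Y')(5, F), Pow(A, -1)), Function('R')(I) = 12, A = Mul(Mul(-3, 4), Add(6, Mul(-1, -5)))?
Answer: Rational(-433, 11) ≈ -39.364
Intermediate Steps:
Function('Y')(U, O) = Mul(2, O)
A = -132 (A = Mul(-12, Add(6, 5)) = Mul(-12, 11) = -132)
Function('n')(l, F) = Mul(Rational(-1, 66), F) (Function('n')(l, F) = Mul(Mul(2, F), Pow(-132, -1)) = Mul(Mul(2, F), Rational(-1, 132)) = Mul(Rational(-1, 66), F))
Add(Mul(226, Function('n')(-6, 15)), Function('R')(8)) = Add(Mul(226, Mul(Rational(-1, 66), 15)), 12) = Add(Mul(226, Rational(-5, 22)), 12) = Add(Rational(-565, 11), 12) = Rational(-433, 11)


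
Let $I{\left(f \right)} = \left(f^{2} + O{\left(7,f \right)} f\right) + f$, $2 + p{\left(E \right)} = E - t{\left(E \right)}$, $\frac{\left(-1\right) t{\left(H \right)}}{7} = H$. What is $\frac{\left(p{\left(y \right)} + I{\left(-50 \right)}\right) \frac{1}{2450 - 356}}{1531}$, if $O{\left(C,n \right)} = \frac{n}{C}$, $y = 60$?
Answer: $\frac{11498}{11220699} \approx 0.0010247$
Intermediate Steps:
$t{\left(H \right)} = - 7 H$
$p{\left(E \right)} = -2 + 8 E$ ($p{\left(E \right)} = -2 + \left(E - - 7 E\right) = -2 + \left(E + 7 E\right) = -2 + 8 E$)
$I{\left(f \right)} = f + \frac{8 f^{2}}{7}$ ($I{\left(f \right)} = \left(f^{2} + \frac{f}{7} f\right) + f = \left(f^{2} + \frac{f^{2}}{7}\right) + f = \frac{8 f^{2}}{7} + f = f + \frac{8 f^{2}}{7}$)
$\frac{\left(p{\left(y \right)} + I{\left(-50 \right)}\right) \frac{1}{2450 - 356}}{1531} = \frac{\left(\left(-2 + 8 \cdot 60\right) + \frac{1}{7} \left(-50\right) \left(7 + 8 \left(-50\right)\right)\right) \frac{1}{2450 - 356}}{1531} = \frac{\left(-2 + 480\right) + \frac{1}{7} \left(-50\right) \left(7 - 400\right)}{2094} \cdot \frac{1}{1531} = \left(478 + \frac{1}{7} \left(-50\right) \left(-393\right)\right) \frac{1}{2094} \cdot \frac{1}{1531} = \left(478 + \frac{19650}{7}\right) \frac{1}{2094} \cdot \frac{1}{1531} = \frac{22996}{7} \cdot \frac{1}{2094} \cdot \frac{1}{1531} = \frac{11498}{7329} \cdot \frac{1}{1531} = \frac{11498}{11220699}$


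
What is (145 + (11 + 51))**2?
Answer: 42849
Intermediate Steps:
(145 + (11 + 51))**2 = (145 + 62)**2 = 207**2 = 42849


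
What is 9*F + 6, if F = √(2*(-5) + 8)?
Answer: 6 + 9*I*√2 ≈ 6.0 + 12.728*I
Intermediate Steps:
F = I*√2 (F = √(-10 + 8) = √(-2) = I*√2 ≈ 1.4142*I)
9*F + 6 = 9*(I*√2) + 6 = 9*I*√2 + 6 = 6 + 9*I*√2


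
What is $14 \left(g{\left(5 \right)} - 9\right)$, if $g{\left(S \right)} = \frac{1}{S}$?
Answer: $- \frac{616}{5} \approx -123.2$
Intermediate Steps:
$14 \left(g{\left(5 \right)} - 9\right) = 14 \left(\frac{1}{5} - 9\right) = 14 \left(- \frac{44}{5}\right) = - \frac{616}{5}$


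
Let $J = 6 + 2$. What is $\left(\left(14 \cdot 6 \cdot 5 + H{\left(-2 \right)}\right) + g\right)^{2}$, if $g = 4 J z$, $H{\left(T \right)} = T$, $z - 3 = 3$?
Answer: $372100$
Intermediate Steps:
$z = 6$ ($z = 3 + 3 = 6$)
$J = 8$
$g = 192$ ($g = 4 \cdot 8 \cdot 6 = 32 \cdot 6 = 192$)
$\left(\left(14 \cdot 6 \cdot 5 + H{\left(-2 \right)}\right) + g\right)^{2} = \left(\left(14 \cdot 6 \cdot 5 - 2\right) + 192\right)^{2} = \left(\left(14 \cdot 30 - 2\right) + 192\right)^{2} = \left(\left(420 - 2\right) + 192\right)^{2} = \left(418 + 192\right)^{2} = 610^{2} = 372100$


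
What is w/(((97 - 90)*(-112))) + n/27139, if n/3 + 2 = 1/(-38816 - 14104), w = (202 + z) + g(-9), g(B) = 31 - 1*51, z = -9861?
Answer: 11820315463/957463920 ≈ 12.345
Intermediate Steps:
g(B) = -20 (g(B) = 31 - 51 = -20)
w = -9679 (w = (202 - 9861) - 20 = -9659 - 20 = -9679)
n = -105841/17640 (n = -6 + 3/(-38816 - 14104) = -6 + 3/(-52920) = -6 + 3*(-1/52920) = -6 - 1/17640 = -105841/17640 ≈ -6.0001)
w/(((97 - 90)*(-112))) + n/27139 = -9679*(-1/(112*(97 - 90))) - 105841/17640/27139 = -9679/(7*(-112)) - 105841/17640*1/27139 = -9679/(-784) - 105841/478731960 = -9679*(-1/784) - 105841/478731960 = 9679/784 - 105841/478731960 = 11820315463/957463920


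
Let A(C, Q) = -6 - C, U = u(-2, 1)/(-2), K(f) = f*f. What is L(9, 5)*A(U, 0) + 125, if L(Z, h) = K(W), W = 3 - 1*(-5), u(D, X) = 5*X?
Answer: -99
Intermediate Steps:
W = 8 (W = 3 + 5 = 8)
K(f) = f²
U = -5/2 (U = (5*1)/(-2) = 5*(-½) = -5/2 ≈ -2.5000)
L(Z, h) = 64 (L(Z, h) = 8² = 64)
L(9, 5)*A(U, 0) + 125 = 64*(-6 - 1*(-5/2)) + 125 = 64*(-6 + 5/2) + 125 = 64*(-7/2) + 125 = -224 + 125 = -99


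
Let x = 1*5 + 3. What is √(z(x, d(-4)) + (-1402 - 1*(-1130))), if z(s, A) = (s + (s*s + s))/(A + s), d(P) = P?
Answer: 6*I*√7 ≈ 15.875*I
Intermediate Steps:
x = 8 (x = 5 + 3 = 8)
z(s, A) = (s² + 2*s)/(A + s) (z(s, A) = (s + (s² + s))/(A + s) = (s + (s + s²))/(A + s) = (s² + 2*s)/(A + s))
√(z(x, d(-4)) + (-1402 - 1*(-1130))) = √(8*(2 + 8)/(-4 + 8) + (-1402 - 1*(-1130))) = √(8*10/4 + (-1402 + 1130)) = √(8*(¼)*10 - 272) = √(20 - 272) = √(-252) = 6*I*√7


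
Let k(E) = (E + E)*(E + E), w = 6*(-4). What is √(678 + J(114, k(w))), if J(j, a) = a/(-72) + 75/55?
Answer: √78331/11 ≈ 25.443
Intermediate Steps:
w = -24
k(E) = 4*E² (k(E) = (2*E)*(2*E) = 4*E²)
J(j, a) = 15/11 - a/72 (J(j, a) = a*(-1/72) + 75*(1/55) = -a/72 + 15/11 = 15/11 - a/72)
√(678 + J(114, k(w))) = √(678 + (15/11 - (-24)²/18)) = √(678 + (15/11 - 576/18)) = √(678 + (15/11 - 1/72*2304)) = √(678 + (15/11 - 32)) = √(678 - 337/11) = √(7121/11) = √78331/11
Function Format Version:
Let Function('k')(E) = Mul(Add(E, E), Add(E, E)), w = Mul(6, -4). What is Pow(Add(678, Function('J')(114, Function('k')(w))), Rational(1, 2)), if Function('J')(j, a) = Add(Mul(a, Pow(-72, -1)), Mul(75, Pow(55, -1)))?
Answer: Mul(Rational(1, 11), Pow(78331, Rational(1, 2))) ≈ 25.443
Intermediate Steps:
w = -24
Function('k')(E) = Mul(4, Pow(E, 2)) (Function('k')(E) = Mul(Mul(2, E), Mul(2, E)) = Mul(4, Pow(E, 2)))
Function('J')(j, a) = Add(Rational(15, 11), Mul(Rational(-1, 72), a)) (Function('J')(j, a) = Add(Mul(a, Rational(-1, 72)), Mul(75, Rational(1, 55))) = Add(Mul(Rational(-1, 72), a), Rational(15, 11)) = Add(Rational(15, 11), Mul(Rational(-1, 72), a)))
Pow(Add(678, Function('J')(114, Function('k')(w))), Rational(1, 2)) = Pow(Add(678, Add(Rational(15, 11), Mul(Rational(-1, 72), Mul(4, Pow(-24, 2))))), Rational(1, 2)) = Pow(Add(678, Add(Rational(15, 11), Mul(Rational(-1, 72), Mul(4, 576)))), Rational(1, 2)) = Pow(Add(678, Add(Rational(15, 11), Mul(Rational(-1, 72), 2304))), Rational(1, 2)) = Pow(Add(678, Add(Rational(15, 11), -32)), Rational(1, 2)) = Pow(Add(678, Rational(-337, 11)), Rational(1, 2)) = Pow(Rational(7121, 11), Rational(1, 2)) = Mul(Rational(1, 11), Pow(78331, Rational(1, 2)))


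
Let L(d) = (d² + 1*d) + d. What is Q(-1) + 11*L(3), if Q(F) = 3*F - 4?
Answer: 158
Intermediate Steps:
Q(F) = -4 + 3*F
L(d) = d² + 2*d (L(d) = (d² + d) + d = (d + d²) + d = d² + 2*d)
Q(-1) + 11*L(3) = (-4 + 3*(-1)) + 11*(3*(2 + 3)) = (-4 - 3) + 11*(3*5) = -7 + 11*15 = -7 + 165 = 158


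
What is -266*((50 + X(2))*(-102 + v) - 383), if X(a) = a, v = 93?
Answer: 226366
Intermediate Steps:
-266*((50 + X(2))*(-102 + v) - 383) = -266*((50 + 2)*(-102 + 93) - 383) = -266*(52*(-9) - 383) = -266*(-468 - 383) = -266*(-851) = 226366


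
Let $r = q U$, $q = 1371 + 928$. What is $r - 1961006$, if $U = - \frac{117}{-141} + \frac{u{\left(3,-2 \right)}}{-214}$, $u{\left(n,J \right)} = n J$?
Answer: $- \frac{9851981288}{5029} \approx -1.959 \cdot 10^{6}$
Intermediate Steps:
$u{\left(n,J \right)} = J n$
$U = \frac{4314}{5029}$ ($U = - \frac{117}{-141} + \frac{\left(-2\right) 3}{-214} = \left(-117\right) \left(- \frac{1}{141}\right) - - \frac{3}{107} = \frac{39}{47} + \frac{3}{107} = \frac{4314}{5029} \approx 0.85782$)
$q = 2299$
$r = \frac{9917886}{5029}$ ($r = 2299 \cdot \frac{4314}{5029} = \frac{9917886}{5029} \approx 1972.1$)
$r - 1961006 = \frac{9917886}{5029} - 1961006 = - \frac{9851981288}{5029}$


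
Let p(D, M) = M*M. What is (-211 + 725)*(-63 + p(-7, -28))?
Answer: 370594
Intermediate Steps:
p(D, M) = M²
(-211 + 725)*(-63 + p(-7, -28)) = (-211 + 725)*(-63 + (-28)²) = 514*(-63 + 784) = 514*721 = 370594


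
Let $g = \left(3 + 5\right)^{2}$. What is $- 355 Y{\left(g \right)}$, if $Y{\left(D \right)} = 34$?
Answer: $-12070$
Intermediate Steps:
$g = 64$ ($g = 8^{2} = 64$)
$- 355 Y{\left(g \right)} = \left(-355\right) 34 = -12070$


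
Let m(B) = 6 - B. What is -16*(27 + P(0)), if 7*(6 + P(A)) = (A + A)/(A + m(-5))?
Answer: -336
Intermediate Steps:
P(A) = -6 + 2*A/(7*(11 + A)) (P(A) = -6 + ((A + A)/(A + (6 - 1*(-5))))/7 = -6 + ((2*A)/(A + (6 + 5)))/7 = -6 + ((2*A)/(A + 11))/7 = -6 + ((2*A)/(11 + A))/7 = -6 + (2*A/(11 + A))/7 = -6 + 2*A/(7*(11 + A)))
-16*(27 + P(0)) = -16*(27 + 2*(-231 - 20*0)/(7*(11 + 0))) = -16*(27 + (2/7)*(-231 + 0)/11) = -16*(27 + (2/7)*(1/11)*(-231)) = -16*(27 - 6) = -16*21 = -336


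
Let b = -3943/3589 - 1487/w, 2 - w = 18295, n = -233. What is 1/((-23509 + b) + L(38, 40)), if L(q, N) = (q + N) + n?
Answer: -65653577/1553693038584 ≈ -4.2256e-5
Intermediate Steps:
w = -18293 (w = 2 - 1*18295 = 2 - 18295 = -18293)
b = -66792456/65653577 (b = -3943/3589 - 1487/(-18293) = -3943*1/3589 - 1487*(-1/18293) = -3943/3589 + 1487/18293 = -66792456/65653577 ≈ -1.0173)
L(q, N) = -233 + N + q (L(q, N) = (q + N) - 233 = (N + q) - 233 = -233 + N + q)
1/((-23509 + b) + L(38, 40)) = 1/((-23509 - 66792456/65653577) + (-233 + 40 + 38)) = 1/(-1543516734149/65653577 - 155) = 1/(-1553693038584/65653577) = -65653577/1553693038584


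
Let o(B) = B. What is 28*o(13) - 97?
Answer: 267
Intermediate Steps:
28*o(13) - 97 = 28*13 - 97 = 364 - 97 = 267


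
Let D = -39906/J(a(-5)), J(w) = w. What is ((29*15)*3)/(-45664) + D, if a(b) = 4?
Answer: -455568201/45664 ≈ -9976.5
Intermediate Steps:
D = -19953/2 (D = -39906/4 = -39906*¼ = -19953/2 ≈ -9976.5)
((29*15)*3)/(-45664) + D = ((29*15)*3)/(-45664) - 19953/2 = (435*3)*(-1/45664) - 19953/2 = 1305*(-1/45664) - 19953/2 = -1305/45664 - 19953/2 = -455568201/45664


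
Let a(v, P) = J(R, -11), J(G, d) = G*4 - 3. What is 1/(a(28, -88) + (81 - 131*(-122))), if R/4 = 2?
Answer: 1/16092 ≈ 6.2143e-5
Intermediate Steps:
R = 8 (R = 4*2 = 8)
J(G, d) = -3 + 4*G (J(G, d) = 4*G - 3 = -3 + 4*G)
a(v, P) = 29 (a(v, P) = -3 + 4*8 = -3 + 32 = 29)
1/(a(28, -88) + (81 - 131*(-122))) = 1/(29 + (81 - 131*(-122))) = 1/(29 + (81 + 15982)) = 1/(29 + 16063) = 1/16092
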